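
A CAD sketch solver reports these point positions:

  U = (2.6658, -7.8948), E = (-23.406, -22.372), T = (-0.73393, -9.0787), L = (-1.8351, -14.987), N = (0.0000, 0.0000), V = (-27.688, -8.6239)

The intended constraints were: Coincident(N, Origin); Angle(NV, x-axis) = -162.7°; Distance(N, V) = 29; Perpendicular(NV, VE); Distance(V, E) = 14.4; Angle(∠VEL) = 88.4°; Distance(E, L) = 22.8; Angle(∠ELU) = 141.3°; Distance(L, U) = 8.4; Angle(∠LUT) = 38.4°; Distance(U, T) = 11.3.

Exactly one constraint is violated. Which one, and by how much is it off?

Distance(U, T) = 11.3 — off by 7.70.

N = (0.00, 0.00) ✓; NV at -162.7° ✓; |NV| = 29.00 ✓; ∠(NV, VE) = 90.00° ✓; |VE| = 14.40 ✓; ∠VEL = 88.40° ✓; |EL| = 22.80 ✓; ∠ELU = 141.3° ✓; |LU| = 8.400 ✓; ∠LUT = 38.40° ✓; |UT| = 3.600 ✗.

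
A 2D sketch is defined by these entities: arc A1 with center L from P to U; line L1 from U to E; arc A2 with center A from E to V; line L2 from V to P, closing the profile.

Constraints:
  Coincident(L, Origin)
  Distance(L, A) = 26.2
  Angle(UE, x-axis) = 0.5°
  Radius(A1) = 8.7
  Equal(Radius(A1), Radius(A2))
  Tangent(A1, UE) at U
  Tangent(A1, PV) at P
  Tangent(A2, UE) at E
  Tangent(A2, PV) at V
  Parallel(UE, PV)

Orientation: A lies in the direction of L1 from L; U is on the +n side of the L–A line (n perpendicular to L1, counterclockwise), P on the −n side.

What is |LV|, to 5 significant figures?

27.607

The slot axis is L1's direction at 0.5°, so u = (cos 0.5°, sin 0.5°) = (0.99996, 0.0087265) and n = (−sin 0.5°, cos 0.5°) = (-0.0087265, 0.99996). L is at the origin and A lies 26.2 along u from L, so A = 26.2·u = (26.199, 0.22864). Tangency of A1 to both parallel lines with radius 8.7 puts U and P at L ± 8.7·n: U = (-0.075921, 8.6997), P = (0.075921, -8.6997). Equal radii place E and V the same way about A: E = A + 8.7·n = (26.123, 8.9283), V = A − 8.7·n = (26.275, -8.4710). Then |LV| = |V − L| = 27.607.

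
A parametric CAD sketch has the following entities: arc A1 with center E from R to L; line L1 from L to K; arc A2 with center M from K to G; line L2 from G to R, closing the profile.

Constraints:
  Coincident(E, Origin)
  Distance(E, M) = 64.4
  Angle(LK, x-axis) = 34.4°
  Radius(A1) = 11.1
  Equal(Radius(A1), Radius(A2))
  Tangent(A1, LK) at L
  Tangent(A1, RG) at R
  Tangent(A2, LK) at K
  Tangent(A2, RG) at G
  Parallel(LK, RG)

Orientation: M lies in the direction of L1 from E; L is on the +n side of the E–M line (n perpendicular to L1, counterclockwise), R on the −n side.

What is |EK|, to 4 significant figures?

65.35

The slot axis is L1's direction at 34.4°, so u = (cos 34.4°, sin 34.4°) = (0.8251, 0.5650) and n = (−sin 34.4°, cos 34.4°) = (-0.5650, 0.8251). E is at the origin and M lies 64.4 along u from E, so M = 64.4·u = (53.14, 36.38). Tangency of A1 to both parallel lines with radius 11.1 puts L and R at E ± 11.1·n: L = (-6.271, 9.159), R = (6.271, -9.159). Equal radii place K and G the same way about M: K = M + 11.1·n = (46.87, 45.54), G = M − 11.1·n = (59.41, 27.23). Then |EK| = |K − E| = 65.35.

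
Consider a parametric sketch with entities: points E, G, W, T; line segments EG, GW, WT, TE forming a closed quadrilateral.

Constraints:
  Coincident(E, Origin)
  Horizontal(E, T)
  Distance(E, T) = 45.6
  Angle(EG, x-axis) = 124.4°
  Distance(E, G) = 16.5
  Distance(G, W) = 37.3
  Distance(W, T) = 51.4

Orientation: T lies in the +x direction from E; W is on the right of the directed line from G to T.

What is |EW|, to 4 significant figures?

22.65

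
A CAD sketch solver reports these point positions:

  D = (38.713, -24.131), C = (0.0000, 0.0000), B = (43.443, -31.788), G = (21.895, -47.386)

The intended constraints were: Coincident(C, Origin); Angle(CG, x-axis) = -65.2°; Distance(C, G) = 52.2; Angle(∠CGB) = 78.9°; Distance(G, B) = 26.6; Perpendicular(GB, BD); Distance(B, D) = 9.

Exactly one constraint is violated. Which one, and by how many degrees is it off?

Perpendicular(GB, BD) — off by 4.19°.

C = (0.00, 0.00) ✓; CG at -65.20° ✓; |CG| = 52.20 ✓; ∠CGB = 78.90° ✓; |GB| = 26.60 ✓; ∠(GB, BD) = 85.81° ✗; |BD| = 9.000 ✓.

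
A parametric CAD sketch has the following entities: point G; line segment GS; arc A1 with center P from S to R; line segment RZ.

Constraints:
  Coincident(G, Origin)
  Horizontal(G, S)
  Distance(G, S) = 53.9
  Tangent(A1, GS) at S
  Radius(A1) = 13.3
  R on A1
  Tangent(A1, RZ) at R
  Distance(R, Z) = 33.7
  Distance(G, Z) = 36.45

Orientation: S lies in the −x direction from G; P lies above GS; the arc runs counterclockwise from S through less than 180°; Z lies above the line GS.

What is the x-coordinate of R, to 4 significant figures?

-44.01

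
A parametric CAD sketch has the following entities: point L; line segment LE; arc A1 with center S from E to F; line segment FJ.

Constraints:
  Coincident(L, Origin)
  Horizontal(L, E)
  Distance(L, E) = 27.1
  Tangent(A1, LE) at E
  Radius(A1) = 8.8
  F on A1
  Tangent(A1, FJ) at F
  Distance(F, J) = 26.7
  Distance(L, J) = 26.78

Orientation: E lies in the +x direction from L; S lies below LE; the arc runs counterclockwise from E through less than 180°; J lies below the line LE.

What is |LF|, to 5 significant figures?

20.139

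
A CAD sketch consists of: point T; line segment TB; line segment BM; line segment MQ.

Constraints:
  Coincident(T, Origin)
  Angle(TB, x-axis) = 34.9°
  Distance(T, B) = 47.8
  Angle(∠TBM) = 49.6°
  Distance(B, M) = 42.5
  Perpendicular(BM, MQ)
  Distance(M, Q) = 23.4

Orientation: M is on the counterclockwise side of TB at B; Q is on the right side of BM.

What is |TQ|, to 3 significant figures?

60.9

∠TBM = 49.6°, so BM runs at 34.9° + (180° − 49.6°) = 165° from the x-axis; with |BM| = 42.5, M = B + 42.5·(cos 165°, sin 165°) = (-1.91, 38.1). BM ⟂ MQ; with |MQ| = 23.4 on the right of BM, Q = M + 23.4·(0.254, 0.967) = (4.03, 60.8). Then |TQ| = |Q − T| = 60.9.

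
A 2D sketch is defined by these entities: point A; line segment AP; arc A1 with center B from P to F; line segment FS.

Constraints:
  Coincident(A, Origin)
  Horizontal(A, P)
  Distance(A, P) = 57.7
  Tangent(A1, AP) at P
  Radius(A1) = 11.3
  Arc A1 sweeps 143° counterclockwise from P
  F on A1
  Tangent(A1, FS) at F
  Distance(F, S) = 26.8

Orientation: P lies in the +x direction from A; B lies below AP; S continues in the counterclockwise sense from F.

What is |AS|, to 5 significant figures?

80.973

On A1, P sits at bearing 90° from B; a 143° counterclockwise sweep puts F at bearing 233°, so F = B + 11.3·(cos 233°, sin 233°) = (50.899, -20.325). A1 meets FS tangentially, so BF is at right angles to FS, so FS runs along (−sin 233°, cos 233°); with |FS| = 26.8, S = (72.303, -36.453). Then |AS| = |S − A| = 80.973.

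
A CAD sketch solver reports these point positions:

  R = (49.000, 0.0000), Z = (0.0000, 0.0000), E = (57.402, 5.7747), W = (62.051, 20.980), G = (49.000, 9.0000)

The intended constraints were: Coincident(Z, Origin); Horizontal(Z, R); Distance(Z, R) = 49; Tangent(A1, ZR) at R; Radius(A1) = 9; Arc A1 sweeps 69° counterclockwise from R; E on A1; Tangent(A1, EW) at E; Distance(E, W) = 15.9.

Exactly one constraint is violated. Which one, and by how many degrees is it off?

Tangent(A1, EW) at E — off by 4.00°.

Z = (0.00, 0.00) ✓; Z.y = 0.00, R.y = 0.00 ✓; |ZR| = 49.00 ✓; ∠(GR, RZ) = 90.00° ✓; |GR| = 9.000 ✓; bearing(G→E) − bearing(G→R) = 69.00° ✓; |GE| = 9.000 ✓; ∠(GE, EW) = 86.00° ✗; |EW| = 15.90 ✓.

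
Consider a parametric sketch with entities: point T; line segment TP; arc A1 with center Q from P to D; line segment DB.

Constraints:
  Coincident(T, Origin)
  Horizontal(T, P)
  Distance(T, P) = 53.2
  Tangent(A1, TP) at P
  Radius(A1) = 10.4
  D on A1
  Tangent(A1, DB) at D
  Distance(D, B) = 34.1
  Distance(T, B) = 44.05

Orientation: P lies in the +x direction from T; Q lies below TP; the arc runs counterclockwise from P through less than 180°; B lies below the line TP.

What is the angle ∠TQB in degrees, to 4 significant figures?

54.05°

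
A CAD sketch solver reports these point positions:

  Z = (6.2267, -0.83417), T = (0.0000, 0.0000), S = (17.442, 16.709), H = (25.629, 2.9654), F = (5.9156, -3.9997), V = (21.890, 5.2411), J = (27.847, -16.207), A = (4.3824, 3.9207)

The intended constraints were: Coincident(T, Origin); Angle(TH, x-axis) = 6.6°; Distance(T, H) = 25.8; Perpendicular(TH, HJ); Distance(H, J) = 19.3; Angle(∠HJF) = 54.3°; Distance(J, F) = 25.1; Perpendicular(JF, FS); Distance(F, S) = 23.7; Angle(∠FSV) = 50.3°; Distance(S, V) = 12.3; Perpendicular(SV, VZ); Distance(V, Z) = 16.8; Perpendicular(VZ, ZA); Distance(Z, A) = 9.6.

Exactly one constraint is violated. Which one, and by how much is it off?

Distance(Z, A) = 9.6 — off by 4.50.

T = (0.00, 0.00) ✓; TH at 6.600° ✓; |TH| = 25.80 ✓; ∠(TH, HJ) = 90.00° ✓; |HJ| = 19.30 ✓; ∠HJF = 54.30° ✓; |JF| = 25.10 ✓; ∠(JF, FS) = 90.00° ✓; |FS| = 23.70 ✓; ∠FSV = 50.30° ✓; |SV| = 12.30 ✓; ∠(SV, VZ) = 90.00° ✓; |VZ| = 16.80 ✓; ∠(VZ, ZA) = 90.00° ✓; |ZA| = 5.100 ✗.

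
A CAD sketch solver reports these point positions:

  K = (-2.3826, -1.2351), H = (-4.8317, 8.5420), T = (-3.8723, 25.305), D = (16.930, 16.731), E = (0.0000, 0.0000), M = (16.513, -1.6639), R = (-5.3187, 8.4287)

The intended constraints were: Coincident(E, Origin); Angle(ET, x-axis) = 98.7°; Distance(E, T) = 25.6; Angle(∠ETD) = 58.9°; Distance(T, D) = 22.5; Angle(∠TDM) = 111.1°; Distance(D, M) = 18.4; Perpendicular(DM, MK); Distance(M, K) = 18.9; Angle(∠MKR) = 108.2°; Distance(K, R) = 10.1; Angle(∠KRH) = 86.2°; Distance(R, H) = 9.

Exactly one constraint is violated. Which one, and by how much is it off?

Distance(R, H) = 9 — off by 8.50.

E = (0.00, 0.00) ✓; ET at 98.70° ✓; |ET| = 25.60 ✓; ∠ETD = 58.90° ✓; |TD| = 22.50 ✓; ∠TDM = 111.1° ✓; |DM| = 18.40 ✓; ∠(DM, MK) = 90.00° ✓; |MK| = 18.90 ✓; ∠MKR = 108.2° ✓; |KR| = 10.10 ✓; ∠KRH = 86.20° ✓; |RH| = 0.5000 ✗.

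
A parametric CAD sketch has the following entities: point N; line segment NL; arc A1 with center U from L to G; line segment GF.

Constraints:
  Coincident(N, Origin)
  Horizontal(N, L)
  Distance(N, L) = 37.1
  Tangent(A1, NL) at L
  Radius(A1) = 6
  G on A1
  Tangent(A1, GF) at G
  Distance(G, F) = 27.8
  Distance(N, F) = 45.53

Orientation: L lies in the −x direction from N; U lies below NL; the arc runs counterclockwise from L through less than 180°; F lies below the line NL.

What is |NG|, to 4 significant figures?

43.38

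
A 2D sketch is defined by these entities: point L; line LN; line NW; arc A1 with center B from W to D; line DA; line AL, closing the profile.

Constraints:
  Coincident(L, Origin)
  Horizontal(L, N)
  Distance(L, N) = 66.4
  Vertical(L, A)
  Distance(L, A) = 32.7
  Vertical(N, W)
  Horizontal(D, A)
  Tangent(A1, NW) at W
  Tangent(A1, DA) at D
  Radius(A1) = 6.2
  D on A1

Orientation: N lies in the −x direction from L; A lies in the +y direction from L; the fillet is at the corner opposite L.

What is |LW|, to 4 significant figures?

71.49

L is at the origin; L and N share the same y with |LN| = 66.4 and N on the −x side, so N = (-66.40, 0.000). LA is vertical with |LA| = 32.7 and A on the +y side, so A = (0.000, 32.70). The virtual corner opposite L is at (-66.40, 32.70). Tangency of A1 to NW means the radius BW is perpendicular to NW and A1 meets DA tangentially, so BD is at right angles to DA, with radius 6.2, so the center B sits 6.2 in from both sides at B = (-60.20, 26.50). That places the tangent points at W = (-66.40, 26.50) on NW and D = (-60.20, 32.70) on DA. Then |LW| = |W − L| = 71.49.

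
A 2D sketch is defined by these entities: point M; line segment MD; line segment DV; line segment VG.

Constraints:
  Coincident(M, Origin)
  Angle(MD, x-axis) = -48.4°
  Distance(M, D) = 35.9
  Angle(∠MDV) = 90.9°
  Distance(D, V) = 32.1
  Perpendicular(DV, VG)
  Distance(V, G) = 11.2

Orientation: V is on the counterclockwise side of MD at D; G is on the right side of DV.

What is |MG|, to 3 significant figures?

57.3

M is at the origin; MD runs at -48.4° with length 35.9, so D = 35.9·(cos -48.4°, sin -48.4°) = (23.8, -26.8). ∠MDV = 90.9°, so DV runs at -48.4° + (180° − 90.9°) = 40.7° from the x-axis; with |DV| = 32.1, V = D + 32.1·(cos 40.7°, sin 40.7°) = (48.2, -5.91). The perpendicularity gives VG at right angles to DV; with |VG| = 11.2 on the right of DV, G = V + 11.2·(0.652, -0.758) = (55.5, -14.4). Then |MG| = |G − M| = 57.3.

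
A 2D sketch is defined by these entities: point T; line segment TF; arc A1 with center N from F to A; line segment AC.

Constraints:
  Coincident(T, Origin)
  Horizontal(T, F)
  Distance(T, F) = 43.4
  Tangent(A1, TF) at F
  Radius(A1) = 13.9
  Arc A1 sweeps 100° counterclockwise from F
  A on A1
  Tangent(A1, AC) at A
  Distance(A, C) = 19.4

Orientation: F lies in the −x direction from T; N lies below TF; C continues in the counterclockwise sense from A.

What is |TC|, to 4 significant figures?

64.35

T is at the origin; T and F share the same y with |TF| = 43.4 and F on the −x side, so F = (-43.40, 0.000). Since A1 is tangent to TF there, NF ⟂ TF, so N = F + (0, -13.9) = (-43.40, -13.90). On A1, F sits at bearing 90° from N; a 100° counterclockwise sweep puts A at bearing 190°, so A = N + 13.9·(cos 190°, sin 190°) = (-57.09, -16.31). Since A1 is tangent to AC there, NA ⟂ AC, so AC runs along (−sin 190°, cos 190°); with |AC| = 19.4, C = (-53.72, -35.42). Then |TC| = |C − T| = 64.35.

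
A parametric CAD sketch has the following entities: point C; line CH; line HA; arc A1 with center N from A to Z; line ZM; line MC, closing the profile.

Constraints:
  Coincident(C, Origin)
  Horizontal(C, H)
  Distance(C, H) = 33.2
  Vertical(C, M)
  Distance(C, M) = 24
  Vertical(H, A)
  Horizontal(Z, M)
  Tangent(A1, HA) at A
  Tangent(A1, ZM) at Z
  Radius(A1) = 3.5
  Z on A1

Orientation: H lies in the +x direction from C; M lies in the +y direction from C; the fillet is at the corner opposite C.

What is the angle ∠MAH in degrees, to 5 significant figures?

96.018°

C is at the origin; CH is horizontal with |CH| = 33.2 and H on the +x side, so H = (33.200, 0.0000). CM is vertical with |CM| = 24.0 and M on the +y side, so M = (0.0000, 24.000). The virtual corner opposite C is at (33.200, 24.000). Since A1 is tangent to HA there, NA ⟂ HA and A1 meets ZM tangentially, so NZ is at right angles to ZM, with radius 3.5, so the center N sits 3.5 in from both sides at N = (29.700, 20.500). That places the tangent points at A = (33.200, 20.500) on HA and Z = (29.700, 24.000) on ZM. Then cos ∠MAH = AM·AH / (|AM||AH|), giving 96.018°.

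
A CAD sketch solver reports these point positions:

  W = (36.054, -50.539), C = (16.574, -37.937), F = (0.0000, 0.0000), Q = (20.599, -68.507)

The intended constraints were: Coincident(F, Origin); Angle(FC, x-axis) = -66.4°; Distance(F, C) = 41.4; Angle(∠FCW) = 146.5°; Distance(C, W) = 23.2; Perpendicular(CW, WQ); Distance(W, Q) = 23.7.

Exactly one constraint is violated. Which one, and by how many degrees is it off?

Perpendicular(CW, WQ) — off by 7.80°.

F = (0.00, 0.00) ✓; FC at -66.40° ✓; |FC| = 41.40 ✓; ∠FCW = 146.5° ✓; |CW| = 23.20 ✓; ∠(CW, WQ) = 97.80° ✗; |WQ| = 23.70 ✓.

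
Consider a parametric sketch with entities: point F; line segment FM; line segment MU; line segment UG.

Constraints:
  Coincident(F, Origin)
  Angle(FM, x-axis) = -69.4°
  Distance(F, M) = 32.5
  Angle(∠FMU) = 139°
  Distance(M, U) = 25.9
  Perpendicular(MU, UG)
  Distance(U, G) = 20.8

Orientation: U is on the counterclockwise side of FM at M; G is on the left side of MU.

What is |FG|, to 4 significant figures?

50.43

∠FMU = 139.0°, so MU runs at -69.4° + (180° − 139.0°) = -28.40° from the x-axis; with |MU| = 25.9, U = M + 25.9·(cos -28.40°, sin -28.40°) = (34.22, -42.74). MU ⟂ UG; with |UG| = 20.8 on the left of MU, G = U + 20.8·(0.4756, 0.8796) = (44.11, -24.44). Then |FG| = |G − F| = 50.43.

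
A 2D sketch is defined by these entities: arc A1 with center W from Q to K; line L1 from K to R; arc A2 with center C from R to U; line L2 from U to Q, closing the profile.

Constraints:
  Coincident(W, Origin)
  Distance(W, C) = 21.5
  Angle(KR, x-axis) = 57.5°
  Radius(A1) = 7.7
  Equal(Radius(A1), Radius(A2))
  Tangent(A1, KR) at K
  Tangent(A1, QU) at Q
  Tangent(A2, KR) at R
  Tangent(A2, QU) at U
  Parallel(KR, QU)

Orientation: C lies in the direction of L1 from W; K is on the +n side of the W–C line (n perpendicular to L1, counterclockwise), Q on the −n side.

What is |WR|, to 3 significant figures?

22.8

The slot axis is L1's direction at 57.5°, so u = (cos 57.5°, sin 57.5°) = (0.537, 0.843) and n = (−sin 57.5°, cos 57.5°) = (-0.843, 0.537). W is at the origin and C lies 21.5 along u from W, so C = 21.5·u = (11.6, 18.1). Tangency of A1 to both parallel lines with radius 7.7 puts K and Q at W ± 7.7·n: K = (-6.49, 4.14), Q = (6.49, -4.14). Equal radii place R and U the same way about C: R = C + 7.7·n = (5.06, 22.3), U = C − 7.7·n = (18.0, 14.0). Then |WR| = |R − W| = 22.8.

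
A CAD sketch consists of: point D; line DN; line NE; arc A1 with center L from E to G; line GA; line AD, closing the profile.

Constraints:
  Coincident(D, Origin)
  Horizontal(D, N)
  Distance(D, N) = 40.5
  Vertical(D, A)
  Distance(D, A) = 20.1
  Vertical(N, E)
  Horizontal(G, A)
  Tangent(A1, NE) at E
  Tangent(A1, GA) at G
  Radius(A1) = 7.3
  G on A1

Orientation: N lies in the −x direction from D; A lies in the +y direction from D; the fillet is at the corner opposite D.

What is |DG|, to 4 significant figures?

38.81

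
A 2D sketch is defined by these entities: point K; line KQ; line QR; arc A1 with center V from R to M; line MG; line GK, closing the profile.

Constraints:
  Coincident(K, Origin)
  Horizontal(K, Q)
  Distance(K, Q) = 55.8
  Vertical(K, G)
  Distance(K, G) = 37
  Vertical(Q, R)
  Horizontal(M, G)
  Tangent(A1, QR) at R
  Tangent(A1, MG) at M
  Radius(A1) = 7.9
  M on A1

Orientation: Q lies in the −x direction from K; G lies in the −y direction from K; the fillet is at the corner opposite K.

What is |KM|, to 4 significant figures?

60.53

K is at the origin; KQ is horizontal with |KQ| = 55.8 and Q on the −x side, so Q = (-55.80, 0.000). KG is vertical with |KG| = 37.0 and G on the −y side, so G = (0.000, -37.00). The virtual corner opposite K is at (-55.80, -37.00). The tangent condition forces VR to be normal to QR and the tangent condition forces VM to be normal to MG, with radius 7.9, so the center V sits 7.9 in from both sides at V = (-47.90, -29.10). That places the tangent points at R = (-55.80, -29.10) on QR and M = (-47.90, -37.00) on MG. Then |KM| = |M − K| = 60.53.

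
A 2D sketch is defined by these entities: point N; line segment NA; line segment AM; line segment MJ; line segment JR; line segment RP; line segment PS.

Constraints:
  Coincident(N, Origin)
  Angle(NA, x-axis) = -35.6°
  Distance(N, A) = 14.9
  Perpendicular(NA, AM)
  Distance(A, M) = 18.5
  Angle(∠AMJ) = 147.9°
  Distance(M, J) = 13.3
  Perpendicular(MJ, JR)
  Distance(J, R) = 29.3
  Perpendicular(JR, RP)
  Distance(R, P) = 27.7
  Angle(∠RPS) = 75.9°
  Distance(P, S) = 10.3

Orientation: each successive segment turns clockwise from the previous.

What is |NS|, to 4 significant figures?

5.195

JR is perpendicular to RP, so RP runs at 22.30°; with |RP| = 27.7, P = (3.551, 8.857). ∠RPS = 75.9° gives PS at -81.80° from the x-axis; with |PS| = 10.3, S = (5.020, -1.338). Then |NS| = |S − N| = 5.195.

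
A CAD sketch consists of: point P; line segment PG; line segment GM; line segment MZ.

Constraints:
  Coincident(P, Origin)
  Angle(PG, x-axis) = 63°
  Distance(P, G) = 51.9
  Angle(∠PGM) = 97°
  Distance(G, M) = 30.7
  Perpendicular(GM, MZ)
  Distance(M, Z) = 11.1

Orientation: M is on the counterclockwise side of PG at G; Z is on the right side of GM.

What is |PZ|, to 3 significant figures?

72.7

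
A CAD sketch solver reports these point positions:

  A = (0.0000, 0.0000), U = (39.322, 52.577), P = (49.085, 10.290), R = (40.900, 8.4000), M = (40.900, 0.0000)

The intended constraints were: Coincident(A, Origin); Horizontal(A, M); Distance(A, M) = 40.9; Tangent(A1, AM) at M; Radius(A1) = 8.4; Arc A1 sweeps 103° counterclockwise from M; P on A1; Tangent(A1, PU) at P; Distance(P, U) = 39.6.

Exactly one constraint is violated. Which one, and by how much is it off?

Distance(P, U) = 39.6 — off by 3.80.

A = (0.00, 0.00) ✓; A.y = 0.00, M.y = 0.00 ✓; |AM| = 40.90 ✓; ∠(RM, MA) = 90.00° ✓; |RM| = 8.400 ✓; bearing(R→P) − bearing(R→M) = 103.0° ✓; |RP| = 8.400 ✓; ∠(RP, PU) = 90.00° ✓; |PU| = 43.40 ✗.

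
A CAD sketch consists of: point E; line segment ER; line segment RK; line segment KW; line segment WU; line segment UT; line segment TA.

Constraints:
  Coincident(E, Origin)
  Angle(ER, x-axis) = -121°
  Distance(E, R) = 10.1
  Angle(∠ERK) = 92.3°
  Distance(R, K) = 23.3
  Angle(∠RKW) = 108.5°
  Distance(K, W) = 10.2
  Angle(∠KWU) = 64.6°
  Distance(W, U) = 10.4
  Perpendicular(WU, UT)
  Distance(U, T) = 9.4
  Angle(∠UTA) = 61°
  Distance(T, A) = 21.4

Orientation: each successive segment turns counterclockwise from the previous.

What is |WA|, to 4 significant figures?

8.374

E is at the origin; ER runs at -121.0° with length 10.1, so R = (-5.202, -8.657). ∠ERK = 92.3° gives RK at -33.30° from the x-axis; with |RK| = 23.3, K = (14.27, -21.45). ∠RKW = 108.5° gives KW at 38.20° from the x-axis; with |KW| = 10.2, W = (22.29, -15.14). ∠KWU = 64.6° gives WU at 153.6° from the x-axis; with |WU| = 10.4, U = (12.97, -10.52). WU ⟂ UT, so UT runs at -116.4°; with |UT| = 9.4, T = (8.793, -18.94). ∠UTA = 61.0° gives TA at 2.600° from the x-axis; with |TA| = 21.4, A = (30.17, -17.97). Then |WA| = |A − W| = 8.374.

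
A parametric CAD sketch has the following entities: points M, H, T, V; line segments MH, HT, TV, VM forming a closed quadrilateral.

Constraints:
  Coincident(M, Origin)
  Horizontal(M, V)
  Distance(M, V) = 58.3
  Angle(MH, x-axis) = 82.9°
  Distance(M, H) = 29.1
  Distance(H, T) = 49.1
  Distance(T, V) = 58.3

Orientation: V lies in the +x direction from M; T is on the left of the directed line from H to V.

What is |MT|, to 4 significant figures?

71.75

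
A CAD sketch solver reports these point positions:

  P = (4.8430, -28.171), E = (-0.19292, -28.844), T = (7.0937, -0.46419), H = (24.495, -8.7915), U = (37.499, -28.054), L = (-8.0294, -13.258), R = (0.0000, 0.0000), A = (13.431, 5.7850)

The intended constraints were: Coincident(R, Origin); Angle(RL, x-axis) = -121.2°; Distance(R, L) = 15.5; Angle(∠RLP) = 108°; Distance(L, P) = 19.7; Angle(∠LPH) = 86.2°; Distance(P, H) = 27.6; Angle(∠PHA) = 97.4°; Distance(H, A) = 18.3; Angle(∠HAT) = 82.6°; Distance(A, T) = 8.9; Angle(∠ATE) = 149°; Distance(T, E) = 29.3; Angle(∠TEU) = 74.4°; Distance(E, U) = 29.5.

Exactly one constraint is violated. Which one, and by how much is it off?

Distance(E, U) = 29.5 — off by 8.20.

R = (0.00, 0.00) ✓; RL at -121.2° ✓; |RL| = 15.50 ✓; ∠RLP = 108.0° ✓; |LP| = 19.70 ✓; ∠LPH = 86.20° ✓; |PH| = 27.60 ✓; ∠PHA = 97.40° ✓; |HA| = 18.30 ✓; ∠HAT = 82.60° ✓; |AT| = 8.900 ✓; ∠ATE = 149.0° ✓; |TE| = 29.30 ✓; ∠TEU = 74.40° ✓; |EU| = 37.70 ✗.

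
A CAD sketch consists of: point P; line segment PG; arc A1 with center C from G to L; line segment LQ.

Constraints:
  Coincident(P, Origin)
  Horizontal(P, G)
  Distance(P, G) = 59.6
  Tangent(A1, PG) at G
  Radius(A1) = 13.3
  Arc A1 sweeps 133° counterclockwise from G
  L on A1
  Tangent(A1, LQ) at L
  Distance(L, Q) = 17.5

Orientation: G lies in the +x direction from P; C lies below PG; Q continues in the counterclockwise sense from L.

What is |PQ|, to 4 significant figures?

71.11

P is at the origin; P and G share the same y with |PG| = 59.6 and G on the +x side, so G = (59.60, 0.000). Tangency of A1 to PG means the radius CG is perpendicular to PG, so C = G + (0, -13.3) = (59.60, -13.30). On A1, G sits at bearing 90° from C; a 133° counterclockwise sweep puts L at bearing 223°, so L = C + 13.3·(cos 223°, sin 223°) = (49.87, -22.37). Since A1 is tangent to LQ there, CL ⟂ LQ, so LQ runs along (−sin 223°, cos 223°); with |LQ| = 17.5, Q = (61.81, -35.17). Then |PQ| = |Q − P| = 71.11.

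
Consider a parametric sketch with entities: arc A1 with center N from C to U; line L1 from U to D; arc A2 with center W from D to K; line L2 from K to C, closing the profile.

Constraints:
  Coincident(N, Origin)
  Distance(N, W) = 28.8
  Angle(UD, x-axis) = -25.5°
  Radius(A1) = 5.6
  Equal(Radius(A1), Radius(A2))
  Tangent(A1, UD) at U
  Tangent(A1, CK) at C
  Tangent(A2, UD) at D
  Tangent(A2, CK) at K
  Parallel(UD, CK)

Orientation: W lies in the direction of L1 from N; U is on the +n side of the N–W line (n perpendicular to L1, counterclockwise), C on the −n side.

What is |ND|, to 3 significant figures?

29.3

The slot axis is L1's direction at -25.5°, so u = (cos -25.5°, sin -25.5°) = (0.903, -0.431) and n = (−sin -25.5°, cos -25.5°) = (0.431, 0.903). N is at the origin and W lies 28.8 along u from N, so W = 28.8·u = (26.0, -12.4). Tangency of A1 to both parallel lines with radius 5.6 puts U and C at N ± 5.6·n: U = (2.41, 5.05), C = (-2.41, -5.05). Equal radii place D and K the same way about W: D = W + 5.6·n = (28.4, -7.34), K = W − 5.6·n = (23.6, -17.5). Then |ND| = |D − N| = 29.3.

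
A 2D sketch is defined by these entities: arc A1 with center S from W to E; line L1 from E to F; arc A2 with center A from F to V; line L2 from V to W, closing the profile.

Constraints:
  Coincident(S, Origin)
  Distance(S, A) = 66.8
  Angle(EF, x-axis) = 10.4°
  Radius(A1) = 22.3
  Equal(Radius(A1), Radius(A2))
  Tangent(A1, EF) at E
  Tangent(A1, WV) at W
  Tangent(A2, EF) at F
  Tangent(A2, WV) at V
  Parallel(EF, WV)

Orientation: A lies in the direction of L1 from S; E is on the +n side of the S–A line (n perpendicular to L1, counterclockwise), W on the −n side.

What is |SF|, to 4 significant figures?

70.42

The slot axis is L1's direction at 10.4°, so u = (cos 10.4°, sin 10.4°) = (0.9836, 0.1805) and n = (−sin 10.4°, cos 10.4°) = (-0.1805, 0.9836). S is at the origin and A lies 66.8 along u from S, so A = 66.8·u = (65.70, 12.06). Tangency of A1 to both parallel lines with radius 22.3 puts E and W at S ± 22.3·n: E = (-4.026, 21.93), W = (4.026, -21.93). Equal radii place F and V the same way about A: F = A + 22.3·n = (61.68, 33.99), V = A − 22.3·n = (69.73, -9.875). Then |SF| = |F − S| = 70.42.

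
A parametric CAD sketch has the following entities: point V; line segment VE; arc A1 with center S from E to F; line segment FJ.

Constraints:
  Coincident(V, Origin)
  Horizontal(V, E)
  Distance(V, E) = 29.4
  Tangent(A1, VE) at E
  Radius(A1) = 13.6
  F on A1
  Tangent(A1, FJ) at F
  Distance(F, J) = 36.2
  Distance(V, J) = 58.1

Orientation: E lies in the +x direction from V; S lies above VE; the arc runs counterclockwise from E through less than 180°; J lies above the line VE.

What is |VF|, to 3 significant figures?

46.0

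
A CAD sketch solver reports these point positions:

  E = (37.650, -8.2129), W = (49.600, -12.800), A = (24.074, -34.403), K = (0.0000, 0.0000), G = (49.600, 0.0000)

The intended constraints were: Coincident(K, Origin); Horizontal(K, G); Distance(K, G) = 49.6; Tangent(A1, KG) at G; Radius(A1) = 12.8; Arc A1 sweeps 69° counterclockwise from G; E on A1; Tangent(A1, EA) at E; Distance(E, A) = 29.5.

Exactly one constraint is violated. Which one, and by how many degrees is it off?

Tangent(A1, EA) at E — off by 6.40°.

K = (0.00, 0.00) ✓; K.y = 0.00, G.y = 0.00 ✓; |KG| = 49.60 ✓; ∠(WG, GK) = 90.00° ✓; |WG| = 12.80 ✓; bearing(W→E) − bearing(W→G) = 69.00° ✓; |WE| = 12.80 ✓; ∠(WE, EA) = 96.40° ✗; |EA| = 29.50 ✓.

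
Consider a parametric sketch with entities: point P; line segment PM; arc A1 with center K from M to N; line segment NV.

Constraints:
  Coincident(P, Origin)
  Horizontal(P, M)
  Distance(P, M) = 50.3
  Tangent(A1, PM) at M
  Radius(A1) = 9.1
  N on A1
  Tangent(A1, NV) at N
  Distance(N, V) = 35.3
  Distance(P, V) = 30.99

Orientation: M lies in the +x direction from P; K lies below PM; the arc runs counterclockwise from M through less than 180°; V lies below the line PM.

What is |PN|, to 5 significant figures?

44.378

Checks: |KN| = 9.100 ✓; ∠(KN, NV) = 90.00° ✓; |NV| = 35.30 ✓; |PV| = 30.99 ✓.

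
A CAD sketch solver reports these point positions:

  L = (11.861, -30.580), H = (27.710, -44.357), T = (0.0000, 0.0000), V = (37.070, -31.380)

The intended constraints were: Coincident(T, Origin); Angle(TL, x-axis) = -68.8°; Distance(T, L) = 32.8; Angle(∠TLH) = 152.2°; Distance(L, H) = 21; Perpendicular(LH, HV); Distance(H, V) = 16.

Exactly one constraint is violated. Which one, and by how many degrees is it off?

Perpendicular(LH, HV) — off by 5.20°.

T = (0.00, 0.00) ✓; TL at -68.80° ✓; |TL| = 32.80 ✓; ∠TLH = 152.2° ✓; |LH| = 21.00 ✓; ∠(LH, HV) = 95.20° ✗; |HV| = 16.00 ✓.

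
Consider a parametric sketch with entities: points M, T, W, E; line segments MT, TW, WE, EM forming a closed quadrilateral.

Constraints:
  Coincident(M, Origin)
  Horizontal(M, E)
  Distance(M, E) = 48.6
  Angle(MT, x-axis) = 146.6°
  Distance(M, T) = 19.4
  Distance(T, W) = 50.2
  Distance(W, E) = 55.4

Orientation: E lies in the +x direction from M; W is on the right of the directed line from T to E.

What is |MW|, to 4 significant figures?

35.06

Checks: |TW| = 50.20 ✓; |WE| = 55.40 ✓.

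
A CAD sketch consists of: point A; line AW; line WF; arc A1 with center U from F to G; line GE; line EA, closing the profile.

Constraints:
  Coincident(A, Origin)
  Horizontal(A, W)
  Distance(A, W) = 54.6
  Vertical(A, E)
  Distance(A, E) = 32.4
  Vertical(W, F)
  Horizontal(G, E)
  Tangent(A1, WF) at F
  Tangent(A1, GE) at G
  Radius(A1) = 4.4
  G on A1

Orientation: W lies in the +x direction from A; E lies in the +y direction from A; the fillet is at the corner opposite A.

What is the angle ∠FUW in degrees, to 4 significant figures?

81.07°

The virtual corner opposite A is at (54.60, 32.40). Since A1 is tangent to WF there, UF ⟂ WF and tangency of A1 to GE means the radius UG is perpendicular to GE, with radius 4.4, so the center U sits 4.4 in from both sides at U = (50.20, 28.00). That places the tangent points at F = (54.60, 28.00) on WF and G = (50.20, 32.40) on GE. Then cos ∠FUW = UF·UW / (|UF||UW|), giving 81.07°.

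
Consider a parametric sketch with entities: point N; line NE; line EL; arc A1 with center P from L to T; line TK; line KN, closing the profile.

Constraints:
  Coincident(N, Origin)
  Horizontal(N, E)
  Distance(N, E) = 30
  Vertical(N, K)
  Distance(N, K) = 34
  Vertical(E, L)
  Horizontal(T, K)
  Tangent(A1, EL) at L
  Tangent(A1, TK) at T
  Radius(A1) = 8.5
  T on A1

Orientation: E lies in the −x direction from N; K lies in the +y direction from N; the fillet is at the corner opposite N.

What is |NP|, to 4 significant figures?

33.35

N is at the origin; N and E share the same y with |NE| = 30.0 and E on the −x side, so E = (-30.00, 0.000). NK is vertical with |NK| = 34.0 and K on the +y side, so K = (0.000, 34.00). The virtual corner opposite N is at (-30.00, 34.00). A1 meets EL tangentially, so PL is at right angles to EL and since A1 is tangent to TK there, PT ⟂ TK, with radius 8.5, so the center P sits 8.5 in from both sides at P = (-21.50, 25.50). Then |NP| = |P − N| = 33.35.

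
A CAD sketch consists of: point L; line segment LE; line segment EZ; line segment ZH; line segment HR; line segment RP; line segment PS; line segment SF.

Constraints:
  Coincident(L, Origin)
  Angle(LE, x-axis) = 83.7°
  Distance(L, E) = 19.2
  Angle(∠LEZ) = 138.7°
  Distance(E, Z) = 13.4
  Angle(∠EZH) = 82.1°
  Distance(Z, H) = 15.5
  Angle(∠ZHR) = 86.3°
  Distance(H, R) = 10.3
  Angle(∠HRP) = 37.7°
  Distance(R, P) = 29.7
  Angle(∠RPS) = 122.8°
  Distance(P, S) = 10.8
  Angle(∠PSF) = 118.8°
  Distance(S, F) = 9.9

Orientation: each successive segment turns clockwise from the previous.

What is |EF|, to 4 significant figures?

39.91

L is at the origin; LE runs at 83.7° with length 19.2, so E = (2.107, 19.08). ∠LEZ = 138.7° gives EZ at 42.40° from the x-axis; with |EZ| = 13.4, Z = (12.00, 28.12). ∠EZH = 82.1° gives ZH at -55.50° from the x-axis; with |ZH| = 15.5, H = (20.78, 15.35). ∠ZHR = 86.3° gives HR at -149.2° from the x-axis; with |HR| = 10.3, R = (11.93, 10.07). ∠HRP = 37.7° gives RP at 68.50° from the x-axis; with |RP| = 29.7, P = (22.82, 37.71). ∠RPS = 122.8° gives PS at 11.30° from the x-axis; with |PS| = 10.8, S = (33.41, 39.82). ∠PSF = 118.8° gives SF at -49.90° from the x-axis; with |SF| = 9.9, F = (39.79, 32.25). Then |EF| = |F − E| = 39.91.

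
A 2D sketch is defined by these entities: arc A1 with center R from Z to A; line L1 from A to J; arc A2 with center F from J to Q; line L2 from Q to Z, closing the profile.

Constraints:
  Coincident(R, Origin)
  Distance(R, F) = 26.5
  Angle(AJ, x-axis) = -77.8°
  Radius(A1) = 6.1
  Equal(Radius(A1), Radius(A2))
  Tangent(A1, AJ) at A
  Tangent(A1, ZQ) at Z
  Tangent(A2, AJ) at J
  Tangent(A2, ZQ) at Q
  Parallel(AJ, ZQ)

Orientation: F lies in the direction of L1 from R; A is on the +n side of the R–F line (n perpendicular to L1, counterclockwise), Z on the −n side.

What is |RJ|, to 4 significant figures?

27.19

Tangency of A1 to both parallel lines with radius 6.1 puts A and Z at R ± 6.1·n: A = (5.962, 1.289), Z = (-5.962, -1.289). Equal radii place J and Q the same way about F: J = F + 6.1·n = (11.56, -24.61), Q = F − 6.1·n = (-0.3621, -27.19). Then |RJ| = |J − R| = 27.19.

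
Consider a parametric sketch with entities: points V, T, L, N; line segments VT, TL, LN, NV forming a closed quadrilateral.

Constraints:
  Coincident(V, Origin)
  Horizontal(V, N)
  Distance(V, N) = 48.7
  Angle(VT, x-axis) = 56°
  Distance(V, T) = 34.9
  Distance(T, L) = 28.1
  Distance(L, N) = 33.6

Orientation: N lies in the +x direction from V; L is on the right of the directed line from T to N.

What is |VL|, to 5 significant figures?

15.167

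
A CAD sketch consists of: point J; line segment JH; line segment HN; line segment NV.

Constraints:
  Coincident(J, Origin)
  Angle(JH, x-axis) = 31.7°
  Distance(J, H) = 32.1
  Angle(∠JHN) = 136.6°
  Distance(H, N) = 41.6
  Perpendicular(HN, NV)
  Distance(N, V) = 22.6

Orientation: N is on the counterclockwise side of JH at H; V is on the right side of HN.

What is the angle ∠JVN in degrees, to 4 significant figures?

55.48°

J is at the origin; JH runs at 31.7° with length 32.1, so H = 32.1·(cos 31.7°, sin 31.7°) = (27.31, 16.87). ∠JHN = 136.6°, so HN runs at 31.7° + (180° − 136.6°) = 75.10° from the x-axis; with |HN| = 41.6, N = H + 41.6·(cos 75.10°, sin 75.10°) = (38.01, 57.07). HN is perpendicular to NV; with |NV| = 22.6 on the right of HN, V = N + 22.6·(0.9664, -0.2571) = (59.85, 51.26). Then cos ∠JVN = VJ·VN / (|VJ||VN|), giving 55.48°.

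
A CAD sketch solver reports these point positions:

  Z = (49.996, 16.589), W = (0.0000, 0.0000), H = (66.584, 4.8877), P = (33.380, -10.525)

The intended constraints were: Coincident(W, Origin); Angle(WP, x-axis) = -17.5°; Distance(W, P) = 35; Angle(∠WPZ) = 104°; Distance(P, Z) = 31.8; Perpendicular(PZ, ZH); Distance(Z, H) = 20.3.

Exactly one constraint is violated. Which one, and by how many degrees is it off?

Perpendicular(PZ, ZH) — off by 3.70°.

W = (0.00, 0.00) ✓; WP at -17.50° ✓; |WP| = 35.00 ✓; ∠WPZ = 104.0° ✓; |PZ| = 31.80 ✓; ∠(PZ, ZH) = 93.70° ✗; |ZH| = 20.30 ✓.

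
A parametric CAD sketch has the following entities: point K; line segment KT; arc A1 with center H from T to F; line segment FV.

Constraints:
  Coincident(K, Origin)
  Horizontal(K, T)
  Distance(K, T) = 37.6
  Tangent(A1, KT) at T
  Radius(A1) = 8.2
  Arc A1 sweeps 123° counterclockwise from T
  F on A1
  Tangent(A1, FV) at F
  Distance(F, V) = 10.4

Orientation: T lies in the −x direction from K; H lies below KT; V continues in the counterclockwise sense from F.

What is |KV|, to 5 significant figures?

44.316

K is at the origin; KT is horizontal with |KT| = 37.6 and T on the −x side, so T = (-37.600, 0.0000). A1 meets KT tangentially, so HT is at right angles to KT, so H = T + (0, -8.2) = (-37.600, -8.2000). On A1, T sits at bearing 90° from H; a 123° counterclockwise sweep puts F at bearing 213°, so F = H + 8.2·(cos 213°, sin 213°) = (-44.477, -12.666). The tangent condition forces HF to be normal to FV, so FV runs along (−sin 213°, cos 213°); with |FV| = 10.4, V = (-38.813, -21.388). Then |KV| = |V − K| = 44.316.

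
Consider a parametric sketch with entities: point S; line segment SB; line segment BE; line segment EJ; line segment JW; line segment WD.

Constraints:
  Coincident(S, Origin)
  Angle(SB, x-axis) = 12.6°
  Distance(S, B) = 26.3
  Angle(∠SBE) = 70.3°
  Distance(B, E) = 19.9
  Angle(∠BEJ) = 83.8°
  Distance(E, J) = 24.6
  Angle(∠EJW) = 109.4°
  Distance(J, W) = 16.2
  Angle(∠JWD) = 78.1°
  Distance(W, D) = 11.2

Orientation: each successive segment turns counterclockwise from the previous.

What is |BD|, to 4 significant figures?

17.00

S is at the origin; SB runs at 12.6° with length 26.3, so B = (25.67, 5.737). ∠SBE = 70.3° gives BE at 122.3° from the x-axis; with |BE| = 19.9, E = (15.03, 22.56). ∠BEJ = 83.8° gives EJ at -141.5° from the x-axis; with |EJ| = 24.6, J = (-4.219, 7.244). ∠EJW = 109.4° gives JW at -70.90° from the x-axis; with |JW| = 16.2, W = (1.082, -8.064). ∠JWD = 78.1° gives WD at 31.00° from the x-axis; with |WD| = 11.2, D = (10.68, -2.296). Then |BD| = |D − B| = 17.00.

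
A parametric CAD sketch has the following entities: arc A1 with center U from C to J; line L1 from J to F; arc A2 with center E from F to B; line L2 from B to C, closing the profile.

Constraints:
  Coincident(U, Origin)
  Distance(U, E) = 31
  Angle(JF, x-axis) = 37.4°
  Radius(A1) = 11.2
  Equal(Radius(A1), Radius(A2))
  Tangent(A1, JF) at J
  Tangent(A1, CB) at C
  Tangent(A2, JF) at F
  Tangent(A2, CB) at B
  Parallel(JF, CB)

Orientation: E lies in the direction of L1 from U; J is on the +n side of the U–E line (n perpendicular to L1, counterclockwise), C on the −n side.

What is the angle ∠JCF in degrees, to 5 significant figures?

54.149°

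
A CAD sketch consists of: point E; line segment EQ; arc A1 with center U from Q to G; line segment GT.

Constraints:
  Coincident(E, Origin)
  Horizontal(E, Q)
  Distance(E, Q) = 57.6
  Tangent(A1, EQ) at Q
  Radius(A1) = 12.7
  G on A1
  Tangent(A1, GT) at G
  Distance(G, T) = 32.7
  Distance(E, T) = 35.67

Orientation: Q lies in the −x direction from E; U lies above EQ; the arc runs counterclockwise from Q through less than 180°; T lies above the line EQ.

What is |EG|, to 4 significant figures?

49.11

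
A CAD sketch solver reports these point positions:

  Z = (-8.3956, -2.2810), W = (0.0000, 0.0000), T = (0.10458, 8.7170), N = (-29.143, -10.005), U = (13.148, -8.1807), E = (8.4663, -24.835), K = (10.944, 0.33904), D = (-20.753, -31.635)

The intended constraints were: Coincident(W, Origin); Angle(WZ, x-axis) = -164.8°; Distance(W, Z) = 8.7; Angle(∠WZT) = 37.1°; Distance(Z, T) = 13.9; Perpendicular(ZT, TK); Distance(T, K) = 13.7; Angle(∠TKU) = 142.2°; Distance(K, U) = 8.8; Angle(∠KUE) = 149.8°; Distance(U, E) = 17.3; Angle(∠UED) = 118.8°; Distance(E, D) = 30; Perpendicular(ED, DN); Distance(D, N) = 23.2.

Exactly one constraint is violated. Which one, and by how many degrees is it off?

Perpendicular(ED, DN) — off by 8.10°.

W = (0.00, 0.00) ✓; WZ at -164.8° ✓; |WZ| = 8.700 ✓; ∠WZT = 37.10° ✓; |ZT| = 13.90 ✓; ∠(ZT, TK) = 90.00° ✓; |TK| = 13.70 ✓; ∠TKU = 142.2° ✓; |KU| = 8.800 ✓; ∠KUE = 149.8° ✓; |UE| = 17.30 ✓; ∠UED = 118.8° ✓; |ED| = 30.00 ✓; ∠(ED, DN) = 81.90° ✗; |DN| = 23.20 ✓.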